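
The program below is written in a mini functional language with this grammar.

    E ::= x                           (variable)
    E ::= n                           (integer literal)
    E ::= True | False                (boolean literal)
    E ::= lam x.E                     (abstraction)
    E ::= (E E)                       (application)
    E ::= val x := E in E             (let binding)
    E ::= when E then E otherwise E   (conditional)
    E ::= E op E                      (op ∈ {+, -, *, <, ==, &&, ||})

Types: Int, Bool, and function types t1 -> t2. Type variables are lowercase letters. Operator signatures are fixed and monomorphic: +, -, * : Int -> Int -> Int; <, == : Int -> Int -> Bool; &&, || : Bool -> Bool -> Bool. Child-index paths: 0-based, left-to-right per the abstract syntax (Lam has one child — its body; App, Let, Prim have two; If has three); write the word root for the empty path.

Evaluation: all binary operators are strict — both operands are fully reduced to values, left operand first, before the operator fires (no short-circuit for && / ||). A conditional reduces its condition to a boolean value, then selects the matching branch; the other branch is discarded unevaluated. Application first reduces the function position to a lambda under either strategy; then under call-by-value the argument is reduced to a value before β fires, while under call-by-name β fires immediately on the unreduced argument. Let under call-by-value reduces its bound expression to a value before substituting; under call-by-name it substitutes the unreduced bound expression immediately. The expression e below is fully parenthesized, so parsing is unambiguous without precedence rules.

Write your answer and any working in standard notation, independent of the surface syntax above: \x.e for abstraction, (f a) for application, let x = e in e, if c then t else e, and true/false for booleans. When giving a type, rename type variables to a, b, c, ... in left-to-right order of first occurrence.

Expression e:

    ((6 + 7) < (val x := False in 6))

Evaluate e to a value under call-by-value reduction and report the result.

Answer: false

Derivation:
step 0: ((6 + 7) < (let x = false in 6))
step 1: [delta@0] (13 < (let x = false in 6))
step 2: [let@1] (13 < 6)
step 3: [delta@root] false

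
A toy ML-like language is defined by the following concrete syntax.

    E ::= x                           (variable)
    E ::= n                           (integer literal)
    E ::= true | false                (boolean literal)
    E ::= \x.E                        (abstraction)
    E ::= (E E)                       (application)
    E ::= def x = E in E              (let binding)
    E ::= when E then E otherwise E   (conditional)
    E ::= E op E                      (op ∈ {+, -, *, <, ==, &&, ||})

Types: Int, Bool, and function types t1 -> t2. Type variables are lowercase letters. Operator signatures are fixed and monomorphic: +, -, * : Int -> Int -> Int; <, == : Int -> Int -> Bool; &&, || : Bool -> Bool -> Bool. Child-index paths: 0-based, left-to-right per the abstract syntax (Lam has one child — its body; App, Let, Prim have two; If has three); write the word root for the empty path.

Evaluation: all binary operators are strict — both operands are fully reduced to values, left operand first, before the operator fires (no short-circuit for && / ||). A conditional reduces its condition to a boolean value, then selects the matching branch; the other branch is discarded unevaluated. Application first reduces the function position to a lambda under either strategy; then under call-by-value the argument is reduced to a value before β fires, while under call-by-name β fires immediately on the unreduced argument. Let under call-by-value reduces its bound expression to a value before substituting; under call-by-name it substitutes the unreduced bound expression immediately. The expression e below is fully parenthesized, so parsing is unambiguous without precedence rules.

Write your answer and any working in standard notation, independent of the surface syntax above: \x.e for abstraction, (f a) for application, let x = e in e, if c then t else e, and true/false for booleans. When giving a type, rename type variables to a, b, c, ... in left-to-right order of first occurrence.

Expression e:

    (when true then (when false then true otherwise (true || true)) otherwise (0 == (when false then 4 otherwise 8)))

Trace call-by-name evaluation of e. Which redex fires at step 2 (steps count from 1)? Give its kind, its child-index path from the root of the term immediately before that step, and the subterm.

Trace:
step 0: (if true then (if false then true else (true || true)) else (0 == (if false then 4 else 8)))
step 1: [if@root] (if false then true else (true || true))
step 2: [if@root] (true || true)

Answer: if at root : (if false then true else (true || true))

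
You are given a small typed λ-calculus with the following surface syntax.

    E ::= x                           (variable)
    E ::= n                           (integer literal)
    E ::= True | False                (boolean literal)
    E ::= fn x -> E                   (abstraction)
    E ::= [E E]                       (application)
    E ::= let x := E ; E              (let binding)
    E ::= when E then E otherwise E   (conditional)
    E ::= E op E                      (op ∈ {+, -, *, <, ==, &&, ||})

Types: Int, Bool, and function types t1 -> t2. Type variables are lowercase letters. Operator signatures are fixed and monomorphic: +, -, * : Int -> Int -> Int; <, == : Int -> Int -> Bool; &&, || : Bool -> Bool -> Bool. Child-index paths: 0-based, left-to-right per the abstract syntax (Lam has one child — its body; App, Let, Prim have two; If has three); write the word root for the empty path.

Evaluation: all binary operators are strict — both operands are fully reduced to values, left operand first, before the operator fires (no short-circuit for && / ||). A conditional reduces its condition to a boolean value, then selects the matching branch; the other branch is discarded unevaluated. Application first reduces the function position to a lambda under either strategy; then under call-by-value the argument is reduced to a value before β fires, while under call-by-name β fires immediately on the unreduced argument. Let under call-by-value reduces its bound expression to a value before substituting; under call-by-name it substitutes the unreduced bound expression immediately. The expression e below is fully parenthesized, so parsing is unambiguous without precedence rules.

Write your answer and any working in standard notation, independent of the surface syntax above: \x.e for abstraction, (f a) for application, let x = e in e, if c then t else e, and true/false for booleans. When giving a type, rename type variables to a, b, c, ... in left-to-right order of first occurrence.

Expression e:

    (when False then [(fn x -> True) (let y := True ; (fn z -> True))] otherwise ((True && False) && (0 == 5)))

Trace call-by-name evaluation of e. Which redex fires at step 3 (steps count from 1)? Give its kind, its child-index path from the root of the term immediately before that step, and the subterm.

Answer: delta at 1 : (0 == 5)

Derivation:
step 0: (if false then ((\x.true) (let y = true in (\z.true))) else ((true && false) && (0 == 5)))
step 1: [if@root] ((true && false) && (0 == 5))
step 2: [delta@0] (false && (0 == 5))
step 3: [delta@1] (false && false)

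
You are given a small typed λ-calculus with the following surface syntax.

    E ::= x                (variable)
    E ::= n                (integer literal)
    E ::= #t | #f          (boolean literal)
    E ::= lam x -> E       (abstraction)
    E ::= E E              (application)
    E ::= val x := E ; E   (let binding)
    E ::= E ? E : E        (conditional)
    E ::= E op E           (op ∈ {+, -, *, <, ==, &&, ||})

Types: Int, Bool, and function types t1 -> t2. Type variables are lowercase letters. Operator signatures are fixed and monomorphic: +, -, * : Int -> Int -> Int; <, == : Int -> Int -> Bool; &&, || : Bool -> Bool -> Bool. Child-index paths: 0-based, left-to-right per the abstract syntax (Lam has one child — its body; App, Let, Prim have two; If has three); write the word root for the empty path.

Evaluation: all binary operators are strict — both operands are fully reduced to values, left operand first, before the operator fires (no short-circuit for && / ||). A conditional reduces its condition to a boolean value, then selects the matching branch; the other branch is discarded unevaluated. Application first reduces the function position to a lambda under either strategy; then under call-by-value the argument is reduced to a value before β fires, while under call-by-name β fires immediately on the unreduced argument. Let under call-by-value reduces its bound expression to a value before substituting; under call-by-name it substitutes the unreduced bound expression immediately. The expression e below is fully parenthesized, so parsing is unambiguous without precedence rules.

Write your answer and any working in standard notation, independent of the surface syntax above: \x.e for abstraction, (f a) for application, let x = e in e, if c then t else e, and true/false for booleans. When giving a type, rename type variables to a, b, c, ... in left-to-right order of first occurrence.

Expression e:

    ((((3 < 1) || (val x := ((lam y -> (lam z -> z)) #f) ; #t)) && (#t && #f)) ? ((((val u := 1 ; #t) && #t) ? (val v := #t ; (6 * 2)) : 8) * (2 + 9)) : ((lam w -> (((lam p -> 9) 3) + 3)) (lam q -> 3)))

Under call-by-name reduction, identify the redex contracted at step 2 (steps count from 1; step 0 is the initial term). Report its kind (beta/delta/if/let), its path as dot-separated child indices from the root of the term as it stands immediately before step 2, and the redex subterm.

Answer: let at 0.0.1 : (let x = ((\y.(\z.z)) false) in true)

Derivation:
step 0: (if (((3 < 1) || (let x = ((\y.(\z.z)) false) in true)) && (true && false)) then ((if ((let u = 1 in true) && true) then (let v = true in (6 * 2)) else 8) * (2 + 9)) else ((\w.(((\p.9) 3) + 3)) (\q.3)))
step 1: [delta@0.0.0] (if ((false || (let x = ((\y.(\z.z)) false) in true)) && (true && false)) then ((if ((let u = 1 in true) && true) then (let v = true in (6 * 2)) else 8) * (2 + 9)) else ((\w.(((\p.9) 3) + 3)) (\q.3)))
step 2: [let@0.0.1] (if ((false || true) && (true && false)) then ((if ((let u = 1 in true) && true) then (let v = true in (6 * 2)) else 8) * (2 + 9)) else ((\w.(((\p.9) 3) + 3)) (\q.3)))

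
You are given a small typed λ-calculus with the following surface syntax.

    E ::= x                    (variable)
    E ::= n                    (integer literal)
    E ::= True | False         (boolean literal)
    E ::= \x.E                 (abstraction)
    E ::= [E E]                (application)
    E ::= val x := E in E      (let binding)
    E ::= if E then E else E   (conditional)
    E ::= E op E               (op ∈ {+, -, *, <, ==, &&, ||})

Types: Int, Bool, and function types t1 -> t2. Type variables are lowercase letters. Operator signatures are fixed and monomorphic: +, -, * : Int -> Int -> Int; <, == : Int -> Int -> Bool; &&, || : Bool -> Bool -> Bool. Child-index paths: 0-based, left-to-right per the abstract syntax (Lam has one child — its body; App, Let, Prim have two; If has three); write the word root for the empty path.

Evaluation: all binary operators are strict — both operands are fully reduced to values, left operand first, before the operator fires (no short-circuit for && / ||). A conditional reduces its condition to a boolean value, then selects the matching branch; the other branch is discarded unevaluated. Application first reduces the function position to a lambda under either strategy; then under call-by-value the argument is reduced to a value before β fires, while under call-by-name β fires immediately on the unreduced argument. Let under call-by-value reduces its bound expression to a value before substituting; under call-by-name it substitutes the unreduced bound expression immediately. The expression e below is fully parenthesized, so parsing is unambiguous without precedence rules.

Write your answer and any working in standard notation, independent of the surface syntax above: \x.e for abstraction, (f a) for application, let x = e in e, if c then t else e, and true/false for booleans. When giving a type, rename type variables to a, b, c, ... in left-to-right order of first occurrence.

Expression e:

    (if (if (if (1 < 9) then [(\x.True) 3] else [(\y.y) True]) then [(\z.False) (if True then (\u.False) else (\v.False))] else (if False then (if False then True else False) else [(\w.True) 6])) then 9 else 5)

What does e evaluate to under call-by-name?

Answer: 5

Working:
step 0: (if (if (if (1 < 9) then ((\x.true) 3) else ((\y.y) true)) then ((\z.false) (if true then (\u.false) else (\v.false))) else (if false then (if false then true else false) else ((\w.true) 6))) then 9 else 5)
step 1: [delta@0.0.0] (if (if (if true then ((\x.true) 3) else ((\y.y) true)) then ((\z.false) (if true then (\u.false) else (\v.false))) else (if false then (if false then true else false) else ((\w.true) 6))) then 9 else 5)
step 2: [if@0.0] (if (if ((\x.true) 3) then ((\z.false) (if true then (\u.false) else (\v.false))) else (if false then (if false then true else false) else ((\w.true) 6))) then 9 else 5)
step 3: [beta@0.0] (if (if true then ((\z.false) (if true then (\u.false) else (\v.false))) else (if false then (if false then true else false) else ((\w.true) 6))) then 9 else 5)
step 4: [if@0] (if ((\z.false) (if true then (\u.false) else (\v.false))) then 9 else 5)
step 5: [beta@0] (if false then 9 else 5)
step 6: [if@root] 5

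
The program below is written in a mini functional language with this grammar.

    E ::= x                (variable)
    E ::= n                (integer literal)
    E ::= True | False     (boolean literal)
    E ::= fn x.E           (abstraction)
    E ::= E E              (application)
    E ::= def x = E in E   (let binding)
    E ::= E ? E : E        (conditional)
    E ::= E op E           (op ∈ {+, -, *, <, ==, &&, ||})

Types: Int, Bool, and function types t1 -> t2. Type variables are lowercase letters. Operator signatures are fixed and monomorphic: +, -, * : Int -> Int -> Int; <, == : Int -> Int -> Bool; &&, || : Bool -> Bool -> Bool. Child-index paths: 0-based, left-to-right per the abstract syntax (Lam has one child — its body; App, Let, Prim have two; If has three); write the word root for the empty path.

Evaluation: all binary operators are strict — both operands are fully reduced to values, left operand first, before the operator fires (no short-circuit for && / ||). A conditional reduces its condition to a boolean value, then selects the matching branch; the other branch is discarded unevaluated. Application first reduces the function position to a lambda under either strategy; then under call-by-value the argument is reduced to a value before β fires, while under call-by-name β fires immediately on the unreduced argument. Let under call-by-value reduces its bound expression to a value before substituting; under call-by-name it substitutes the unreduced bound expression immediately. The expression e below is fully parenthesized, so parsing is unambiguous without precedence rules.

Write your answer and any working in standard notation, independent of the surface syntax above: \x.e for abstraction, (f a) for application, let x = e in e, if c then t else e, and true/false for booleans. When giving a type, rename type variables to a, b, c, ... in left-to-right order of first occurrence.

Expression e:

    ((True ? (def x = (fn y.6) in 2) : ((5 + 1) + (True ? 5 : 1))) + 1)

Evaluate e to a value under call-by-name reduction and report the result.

Trace:
step 0: ((if true then (let x = (\y.6) in 2) else ((5 + 1) + (if true then 5 else 1))) + 1)
step 1: [if@0] ((let x = (\y.6) in 2) + 1)
step 2: [let@0] (2 + 1)
step 3: [delta@root] 3

Answer: 3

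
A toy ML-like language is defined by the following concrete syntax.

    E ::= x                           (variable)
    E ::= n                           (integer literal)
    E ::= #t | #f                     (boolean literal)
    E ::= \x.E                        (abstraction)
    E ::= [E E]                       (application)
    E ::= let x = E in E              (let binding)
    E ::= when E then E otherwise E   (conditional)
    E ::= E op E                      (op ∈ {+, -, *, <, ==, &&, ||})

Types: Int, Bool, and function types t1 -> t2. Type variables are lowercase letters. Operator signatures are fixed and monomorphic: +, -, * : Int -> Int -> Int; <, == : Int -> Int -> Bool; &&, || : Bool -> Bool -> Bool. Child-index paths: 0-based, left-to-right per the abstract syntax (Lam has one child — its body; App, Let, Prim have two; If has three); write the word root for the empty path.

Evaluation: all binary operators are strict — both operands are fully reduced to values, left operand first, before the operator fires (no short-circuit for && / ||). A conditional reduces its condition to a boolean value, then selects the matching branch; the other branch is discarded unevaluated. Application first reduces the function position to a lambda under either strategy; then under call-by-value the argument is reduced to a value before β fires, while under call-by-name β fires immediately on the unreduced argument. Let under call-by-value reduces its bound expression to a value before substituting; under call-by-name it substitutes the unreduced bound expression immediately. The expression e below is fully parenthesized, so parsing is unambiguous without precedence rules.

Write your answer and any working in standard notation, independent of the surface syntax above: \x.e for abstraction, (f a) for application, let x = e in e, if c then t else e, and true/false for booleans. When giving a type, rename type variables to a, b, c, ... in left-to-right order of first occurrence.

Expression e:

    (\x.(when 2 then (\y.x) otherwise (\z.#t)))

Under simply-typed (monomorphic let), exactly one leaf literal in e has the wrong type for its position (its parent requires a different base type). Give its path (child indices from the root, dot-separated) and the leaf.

Answer: 0.0 : 2

Trace:
  unify Int ~ Bool
  FAIL: mismatch Int ~ Bool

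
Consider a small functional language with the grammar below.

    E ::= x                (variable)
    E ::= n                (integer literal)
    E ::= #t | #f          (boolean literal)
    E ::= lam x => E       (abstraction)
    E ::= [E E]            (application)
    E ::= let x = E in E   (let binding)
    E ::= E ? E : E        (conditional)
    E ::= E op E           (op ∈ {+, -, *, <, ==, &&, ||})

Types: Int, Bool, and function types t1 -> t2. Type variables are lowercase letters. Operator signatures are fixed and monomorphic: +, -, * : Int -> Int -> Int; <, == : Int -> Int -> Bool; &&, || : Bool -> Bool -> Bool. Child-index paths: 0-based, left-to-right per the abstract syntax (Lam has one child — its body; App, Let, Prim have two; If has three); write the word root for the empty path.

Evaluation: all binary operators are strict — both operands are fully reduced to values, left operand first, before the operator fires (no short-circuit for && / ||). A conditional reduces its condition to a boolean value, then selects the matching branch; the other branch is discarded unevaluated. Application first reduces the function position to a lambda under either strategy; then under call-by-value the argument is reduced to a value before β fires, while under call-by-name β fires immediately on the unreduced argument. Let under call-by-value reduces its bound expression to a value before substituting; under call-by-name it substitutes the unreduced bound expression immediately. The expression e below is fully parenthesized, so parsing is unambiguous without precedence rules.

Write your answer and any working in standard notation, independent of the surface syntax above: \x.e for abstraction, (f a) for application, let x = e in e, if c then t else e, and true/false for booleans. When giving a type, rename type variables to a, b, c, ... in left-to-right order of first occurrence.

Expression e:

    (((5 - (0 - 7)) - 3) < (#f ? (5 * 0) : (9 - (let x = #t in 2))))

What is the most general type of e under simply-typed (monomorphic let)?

Answer: Bool

Derivation:
  unify Int ~ Int
  unify Int ~ Int
  unify Int ~ Int
  unify Int ~ Int
  unify Int ~ Int
  unify Int ~ Int
  unify Int ~ Int
  unify Bool ~ Bool
  unify Int ~ Int
  unify Int ~ Int
  unify Int ~ Int
let x : Bool
  unify Int ~ Int
  unify Int ~ Int
  unify Int ~ Int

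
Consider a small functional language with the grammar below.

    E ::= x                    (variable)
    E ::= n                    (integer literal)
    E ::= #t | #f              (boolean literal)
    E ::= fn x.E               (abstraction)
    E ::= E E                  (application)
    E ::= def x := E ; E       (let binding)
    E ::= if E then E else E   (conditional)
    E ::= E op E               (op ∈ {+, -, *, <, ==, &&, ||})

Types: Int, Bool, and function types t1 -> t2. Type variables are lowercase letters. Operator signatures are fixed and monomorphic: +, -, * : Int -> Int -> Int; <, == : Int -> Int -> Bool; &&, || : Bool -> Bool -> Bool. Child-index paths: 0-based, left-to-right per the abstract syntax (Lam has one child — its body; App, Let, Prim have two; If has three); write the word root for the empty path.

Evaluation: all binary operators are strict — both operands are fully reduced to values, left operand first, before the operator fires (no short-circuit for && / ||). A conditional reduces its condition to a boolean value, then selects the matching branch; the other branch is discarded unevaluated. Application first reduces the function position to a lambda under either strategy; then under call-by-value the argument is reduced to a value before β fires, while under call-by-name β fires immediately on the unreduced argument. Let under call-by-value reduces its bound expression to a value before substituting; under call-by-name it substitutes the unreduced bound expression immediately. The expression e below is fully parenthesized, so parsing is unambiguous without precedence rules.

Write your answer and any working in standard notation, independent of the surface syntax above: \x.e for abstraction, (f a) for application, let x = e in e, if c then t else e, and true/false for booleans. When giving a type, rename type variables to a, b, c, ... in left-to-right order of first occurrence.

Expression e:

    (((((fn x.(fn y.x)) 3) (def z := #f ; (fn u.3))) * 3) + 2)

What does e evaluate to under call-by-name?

Working:
step 0: (((((\x.(\y.x)) 3) (let z = false in (\u.3))) * 3) + 2)
step 1: [beta@0.0.0] ((((\y.3) (let z = false in (\u.3))) * 3) + 2)
step 2: [beta@0.0] ((3 * 3) + 2)
step 3: [delta@0] (9 + 2)
step 4: [delta@root] 11

Answer: 11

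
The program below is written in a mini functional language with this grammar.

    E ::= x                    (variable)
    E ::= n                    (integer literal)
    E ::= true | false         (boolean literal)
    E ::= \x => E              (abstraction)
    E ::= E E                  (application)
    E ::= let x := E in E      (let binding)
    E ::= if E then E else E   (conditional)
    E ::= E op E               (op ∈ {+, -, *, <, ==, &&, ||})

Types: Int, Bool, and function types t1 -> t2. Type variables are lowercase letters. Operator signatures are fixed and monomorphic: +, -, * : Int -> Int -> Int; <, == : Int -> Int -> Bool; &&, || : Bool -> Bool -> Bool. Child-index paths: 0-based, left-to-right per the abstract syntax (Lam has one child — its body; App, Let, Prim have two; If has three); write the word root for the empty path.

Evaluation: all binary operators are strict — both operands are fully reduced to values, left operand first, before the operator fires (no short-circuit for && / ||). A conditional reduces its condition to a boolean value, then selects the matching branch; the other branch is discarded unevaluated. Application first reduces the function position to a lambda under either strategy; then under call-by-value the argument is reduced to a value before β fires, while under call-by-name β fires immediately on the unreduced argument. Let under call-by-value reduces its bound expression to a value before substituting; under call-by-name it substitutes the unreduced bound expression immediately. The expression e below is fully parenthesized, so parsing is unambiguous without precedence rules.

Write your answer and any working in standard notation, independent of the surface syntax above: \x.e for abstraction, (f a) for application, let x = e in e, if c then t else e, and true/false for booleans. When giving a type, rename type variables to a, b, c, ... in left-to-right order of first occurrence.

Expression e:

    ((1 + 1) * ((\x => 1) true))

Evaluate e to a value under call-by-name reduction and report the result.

Answer: 2

Trace:
step 0: ((1 + 1) * ((\x.1) true))
step 1: [delta@0] (2 * ((\x.1) true))
step 2: [beta@1] (2 * 1)
step 3: [delta@root] 2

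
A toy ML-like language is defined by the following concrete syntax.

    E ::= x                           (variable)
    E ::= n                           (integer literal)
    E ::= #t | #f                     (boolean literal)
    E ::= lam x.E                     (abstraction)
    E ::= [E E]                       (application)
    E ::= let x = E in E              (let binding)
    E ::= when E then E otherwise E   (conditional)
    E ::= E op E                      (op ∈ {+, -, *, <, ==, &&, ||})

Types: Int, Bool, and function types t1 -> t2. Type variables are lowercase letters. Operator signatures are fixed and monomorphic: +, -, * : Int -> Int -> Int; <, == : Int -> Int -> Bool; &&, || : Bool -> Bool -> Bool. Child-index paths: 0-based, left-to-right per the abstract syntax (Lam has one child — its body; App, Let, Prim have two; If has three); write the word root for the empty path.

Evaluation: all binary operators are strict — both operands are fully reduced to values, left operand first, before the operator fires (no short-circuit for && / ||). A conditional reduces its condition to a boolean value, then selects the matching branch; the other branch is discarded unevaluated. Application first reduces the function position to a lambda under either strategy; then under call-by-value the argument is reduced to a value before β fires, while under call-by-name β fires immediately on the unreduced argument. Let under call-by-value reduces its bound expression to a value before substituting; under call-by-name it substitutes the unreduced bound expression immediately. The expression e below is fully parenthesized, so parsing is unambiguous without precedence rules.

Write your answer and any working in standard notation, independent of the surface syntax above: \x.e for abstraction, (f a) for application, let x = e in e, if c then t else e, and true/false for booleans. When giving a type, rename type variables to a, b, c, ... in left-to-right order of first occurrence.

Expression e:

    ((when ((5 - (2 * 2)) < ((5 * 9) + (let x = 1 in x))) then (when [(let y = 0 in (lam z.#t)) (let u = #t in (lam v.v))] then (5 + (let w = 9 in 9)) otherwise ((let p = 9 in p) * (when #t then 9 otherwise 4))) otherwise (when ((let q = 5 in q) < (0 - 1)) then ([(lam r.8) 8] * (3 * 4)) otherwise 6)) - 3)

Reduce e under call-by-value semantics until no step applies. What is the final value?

Trace:
step 0: ((if ((5 - (2 * 2)) < ((5 * 9) + (let x = 1 in x))) then (if ((let y = 0 in (\z.true)) (let u = true in (\v.v))) then (5 + (let w = 9 in 9)) else ((let p = 9 in p) * (if true then 9 else 4))) else (if ((let q = 5 in q) < (0 - 1)) then (((\r.8) 8) * (3 * 4)) else 6)) - 3)
step 1: [delta@0.0.0.1] ((if ((5 - 4) < ((5 * 9) + (let x = 1 in x))) then (if ((let y = 0 in (\z.true)) (let u = true in (\v.v))) then (5 + (let w = 9 in 9)) else ((let p = 9 in p) * (if true then 9 else 4))) else (if ((let q = 5 in q) < (0 - 1)) then (((\r.8) 8) * (3 * 4)) else 6)) - 3)
step 2: [delta@0.0.0] ((if (1 < ((5 * 9) + (let x = 1 in x))) then (if ((let y = 0 in (\z.true)) (let u = true in (\v.v))) then (5 + (let w = 9 in 9)) else ((let p = 9 in p) * (if true then 9 else 4))) else (if ((let q = 5 in q) < (0 - 1)) then (((\r.8) 8) * (3 * 4)) else 6)) - 3)
step 3: [delta@0.0.1.0] ((if (1 < (45 + (let x = 1 in x))) then (if ((let y = 0 in (\z.true)) (let u = true in (\v.v))) then (5 + (let w = 9 in 9)) else ((let p = 9 in p) * (if true then 9 else 4))) else (if ((let q = 5 in q) < (0 - 1)) then (((\r.8) 8) * (3 * 4)) else 6)) - 3)
step 4: [let@0.0.1.1] ((if (1 < (45 + 1)) then (if ((let y = 0 in (\z.true)) (let u = true in (\v.v))) then (5 + (let w = 9 in 9)) else ((let p = 9 in p) * (if true then 9 else 4))) else (if ((let q = 5 in q) < (0 - 1)) then (((\r.8) 8) * (3 * 4)) else 6)) - 3)
step 5: [delta@0.0.1] ((if (1 < 46) then (if ((let y = 0 in (\z.true)) (let u = true in (\v.v))) then (5 + (let w = 9 in 9)) else ((let p = 9 in p) * (if true then 9 else 4))) else (if ((let q = 5 in q) < (0 - 1)) then (((\r.8) 8) * (3 * 4)) else 6)) - 3)
step 6: [delta@0.0] ((if true then (if ((let y = 0 in (\z.true)) (let u = true in (\v.v))) then (5 + (let w = 9 in 9)) else ((let p = 9 in p) * (if true then 9 else 4))) else (if ((let q = 5 in q) < (0 - 1)) then (((\r.8) 8) * (3 * 4)) else 6)) - 3)
step 7: [if@0] ((if ((let y = 0 in (\z.true)) (let u = true in (\v.v))) then (5 + (let w = 9 in 9)) else ((let p = 9 in p) * (if true then 9 else 4))) - 3)
step 8: [let@0.0.0] ((if ((\z.true) (let u = true in (\v.v))) then (5 + (let w = 9 in 9)) else ((let p = 9 in p) * (if true then 9 else 4))) - 3)
step 9: [let@0.0.1] ((if ((\z.true) (\v.v)) then (5 + (let w = 9 in 9)) else ((let p = 9 in p) * (if true then 9 else 4))) - 3)
step 10: [beta@0.0] ((if true then (5 + (let w = 9 in 9)) else ((let p = 9 in p) * (if true then 9 else 4))) - 3)
step 11: [if@0] ((5 + (let w = 9 in 9)) - 3)
step 12: [let@0.1] ((5 + 9) - 3)
step 13: [delta@0] (14 - 3)
step 14: [delta@root] 11

Answer: 11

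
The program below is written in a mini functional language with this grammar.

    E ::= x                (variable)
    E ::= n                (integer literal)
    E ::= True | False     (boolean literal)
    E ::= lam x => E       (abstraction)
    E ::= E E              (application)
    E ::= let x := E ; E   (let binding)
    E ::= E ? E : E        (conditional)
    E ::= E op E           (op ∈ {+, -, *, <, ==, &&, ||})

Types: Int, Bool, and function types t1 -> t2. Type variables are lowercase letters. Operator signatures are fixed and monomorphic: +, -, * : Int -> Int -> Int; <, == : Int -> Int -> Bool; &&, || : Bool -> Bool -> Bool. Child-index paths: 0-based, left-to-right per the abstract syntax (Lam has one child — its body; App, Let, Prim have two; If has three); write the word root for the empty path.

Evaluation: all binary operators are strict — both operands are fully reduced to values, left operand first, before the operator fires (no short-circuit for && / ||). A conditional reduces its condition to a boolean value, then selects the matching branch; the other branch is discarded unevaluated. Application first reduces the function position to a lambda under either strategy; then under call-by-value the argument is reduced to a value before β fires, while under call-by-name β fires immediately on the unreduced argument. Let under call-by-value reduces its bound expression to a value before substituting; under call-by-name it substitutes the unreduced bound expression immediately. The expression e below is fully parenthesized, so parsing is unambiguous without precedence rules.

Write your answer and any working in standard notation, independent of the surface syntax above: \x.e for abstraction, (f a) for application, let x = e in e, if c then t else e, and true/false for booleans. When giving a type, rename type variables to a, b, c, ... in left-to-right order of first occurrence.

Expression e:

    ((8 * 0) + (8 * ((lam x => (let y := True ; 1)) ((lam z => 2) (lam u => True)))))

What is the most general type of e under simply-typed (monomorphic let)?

Answer: Int

Derivation:
  unify Int ~ Int
  unify Int ~ Int
  unify Int ~ Int
  unify Int ~ Int
let y : Bool
\x._ : a -> Int
\z._ : b -> Int
\u._ : c -> Bool
  unify b -> Int ~ (c -> Bool) -> d
  unify b ~ c -> Bool
  unify Int ~ d
_ _ : Int
  unify a -> Int ~ Int -> e
  unify a ~ Int
  unify Int ~ e
_ _ : Int
  unify Int ~ Int
  unify Int ~ Int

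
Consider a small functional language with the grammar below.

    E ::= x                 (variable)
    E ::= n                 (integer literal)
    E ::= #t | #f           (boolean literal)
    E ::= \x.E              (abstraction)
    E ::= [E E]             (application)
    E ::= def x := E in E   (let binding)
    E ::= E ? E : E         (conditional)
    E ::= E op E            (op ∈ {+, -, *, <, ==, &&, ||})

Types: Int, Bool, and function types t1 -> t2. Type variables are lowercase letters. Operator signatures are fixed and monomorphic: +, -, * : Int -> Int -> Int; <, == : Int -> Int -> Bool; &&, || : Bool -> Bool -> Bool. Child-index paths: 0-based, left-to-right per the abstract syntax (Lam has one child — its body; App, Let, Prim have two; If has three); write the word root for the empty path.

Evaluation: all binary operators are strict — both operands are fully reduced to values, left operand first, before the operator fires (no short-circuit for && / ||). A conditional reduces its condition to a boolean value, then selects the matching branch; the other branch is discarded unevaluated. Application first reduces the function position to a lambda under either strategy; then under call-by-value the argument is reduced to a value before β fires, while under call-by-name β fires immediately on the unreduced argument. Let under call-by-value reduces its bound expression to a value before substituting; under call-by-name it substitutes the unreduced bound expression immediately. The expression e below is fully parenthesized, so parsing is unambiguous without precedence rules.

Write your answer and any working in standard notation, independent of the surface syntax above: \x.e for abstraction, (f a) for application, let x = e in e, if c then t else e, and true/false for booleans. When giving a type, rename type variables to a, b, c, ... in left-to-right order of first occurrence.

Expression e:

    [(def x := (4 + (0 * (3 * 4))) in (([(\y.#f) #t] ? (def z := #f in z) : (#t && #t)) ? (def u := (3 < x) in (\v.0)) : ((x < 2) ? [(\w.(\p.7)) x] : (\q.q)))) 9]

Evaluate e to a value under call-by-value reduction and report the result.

Answer: 0

Derivation:
step 0: ((let x = (4 + (0 * (3 * 4))) in (if (if ((\y.false) true) then (let z = false in z) else (true && true)) then (let u = (3 < x) in (\v.0)) else (if (x < 2) then ((\w.(\p.7)) x) else (\q.q)))) 9)
step 1: [delta@0.0.1.1] ((let x = (4 + (0 * 12)) in (if (if ((\y.false) true) then (let z = false in z) else (true && true)) then (let u = (3 < x) in (\v.0)) else (if (x < 2) then ((\w.(\p.7)) x) else (\q.q)))) 9)
step 2: [delta@0.0.1] ((let x = (4 + 0) in (if (if ((\y.false) true) then (let z = false in z) else (true && true)) then (let u = (3 < x) in (\v.0)) else (if (x < 2) then ((\w.(\p.7)) x) else (\q.q)))) 9)
step 3: [delta@0.0] ((let x = 4 in (if (if ((\y.false) true) then (let z = false in z) else (true && true)) then (let u = (3 < x) in (\v.0)) else (if (x < 2) then ((\w.(\p.7)) x) else (\q.q)))) 9)
step 4: [let@0] ((if (if ((\y.false) true) then (let z = false in z) else (true && true)) then (let u = (3 < 4) in (\v.0)) else (if (4 < 2) then ((\w.(\p.7)) 4) else (\q.q))) 9)
step 5: [beta@0.0.0] ((if (if false then (let z = false in z) else (true && true)) then (let u = (3 < 4) in (\v.0)) else (if (4 < 2) then ((\w.(\p.7)) 4) else (\q.q))) 9)
step 6: [if@0.0] ((if (true && true) then (let u = (3 < 4) in (\v.0)) else (if (4 < 2) then ((\w.(\p.7)) 4) else (\q.q))) 9)
step 7: [delta@0.0] ((if true then (let u = (3 < 4) in (\v.0)) else (if (4 < 2) then ((\w.(\p.7)) 4) else (\q.q))) 9)
step 8: [if@0] ((let u = (3 < 4) in (\v.0)) 9)
step 9: [delta@0.0] ((let u = true in (\v.0)) 9)
step 10: [let@0] ((\v.0) 9)
step 11: [beta@root] 0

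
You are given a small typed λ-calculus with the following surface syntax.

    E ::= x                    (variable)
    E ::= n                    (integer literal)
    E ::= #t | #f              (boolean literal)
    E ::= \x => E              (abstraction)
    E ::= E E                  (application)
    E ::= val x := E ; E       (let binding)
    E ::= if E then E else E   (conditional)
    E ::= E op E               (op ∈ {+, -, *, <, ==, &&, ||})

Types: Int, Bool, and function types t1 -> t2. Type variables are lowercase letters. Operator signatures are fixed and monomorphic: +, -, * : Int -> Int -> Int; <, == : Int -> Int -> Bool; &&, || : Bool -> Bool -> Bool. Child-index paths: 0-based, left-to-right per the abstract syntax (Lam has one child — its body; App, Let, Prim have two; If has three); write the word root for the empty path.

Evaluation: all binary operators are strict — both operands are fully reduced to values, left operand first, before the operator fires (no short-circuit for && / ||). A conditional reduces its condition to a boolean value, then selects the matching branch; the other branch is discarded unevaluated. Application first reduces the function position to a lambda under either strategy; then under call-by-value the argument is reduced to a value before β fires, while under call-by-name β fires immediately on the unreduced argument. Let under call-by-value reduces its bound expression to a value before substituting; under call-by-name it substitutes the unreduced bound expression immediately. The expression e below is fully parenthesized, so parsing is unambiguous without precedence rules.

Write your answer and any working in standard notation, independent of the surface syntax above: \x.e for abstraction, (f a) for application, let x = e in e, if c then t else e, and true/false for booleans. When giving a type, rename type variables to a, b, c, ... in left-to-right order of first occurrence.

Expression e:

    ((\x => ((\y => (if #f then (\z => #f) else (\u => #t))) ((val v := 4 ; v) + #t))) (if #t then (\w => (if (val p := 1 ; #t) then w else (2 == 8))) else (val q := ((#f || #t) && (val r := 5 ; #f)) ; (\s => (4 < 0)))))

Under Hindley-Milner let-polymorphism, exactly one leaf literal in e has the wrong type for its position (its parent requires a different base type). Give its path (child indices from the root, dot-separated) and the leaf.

Working:
  unify Bool ~ Bool
\z._ : c -> Bool
\u._ : d -> Bool
  unify c -> Bool ~ d -> Bool
  unify c ~ d
  unify Bool ~ Bool
\y._ : b -> d -> Bool
let v : Int
v : Int
  unify Int ~ Int
  unify Bool ~ Int
  FAIL: mismatch Bool ~ Int

Answer: 0.0.1.1 : true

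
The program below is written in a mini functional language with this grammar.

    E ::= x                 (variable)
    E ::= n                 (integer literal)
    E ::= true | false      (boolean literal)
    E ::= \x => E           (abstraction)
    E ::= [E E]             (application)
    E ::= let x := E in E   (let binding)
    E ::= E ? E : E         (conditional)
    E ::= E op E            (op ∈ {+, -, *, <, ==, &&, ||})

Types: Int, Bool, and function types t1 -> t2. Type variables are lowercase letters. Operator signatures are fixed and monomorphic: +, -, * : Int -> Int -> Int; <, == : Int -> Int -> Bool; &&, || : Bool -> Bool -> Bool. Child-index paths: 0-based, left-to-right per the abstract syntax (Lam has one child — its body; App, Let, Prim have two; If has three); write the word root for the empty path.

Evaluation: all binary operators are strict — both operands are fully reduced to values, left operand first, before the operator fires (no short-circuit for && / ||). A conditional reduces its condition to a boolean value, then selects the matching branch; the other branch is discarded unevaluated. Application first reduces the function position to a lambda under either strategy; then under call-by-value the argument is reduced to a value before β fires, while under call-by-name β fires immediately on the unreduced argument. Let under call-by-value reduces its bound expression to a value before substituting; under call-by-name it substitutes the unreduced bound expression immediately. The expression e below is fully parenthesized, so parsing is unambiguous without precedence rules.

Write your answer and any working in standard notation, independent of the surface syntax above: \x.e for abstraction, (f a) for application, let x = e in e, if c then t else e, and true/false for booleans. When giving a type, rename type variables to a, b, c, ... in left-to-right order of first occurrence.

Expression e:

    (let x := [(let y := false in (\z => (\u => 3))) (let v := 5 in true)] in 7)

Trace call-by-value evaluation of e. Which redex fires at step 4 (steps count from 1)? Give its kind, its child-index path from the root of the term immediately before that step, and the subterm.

Answer: let at root : (let x = (\u.3) in 7)

Trace:
step 0: (let x = ((let y = false in (\z.(\u.3))) (let v = 5 in true)) in 7)
step 1: [let@0.0] (let x = ((\z.(\u.3)) (let v = 5 in true)) in 7)
step 2: [let@0.1] (let x = ((\z.(\u.3)) true) in 7)
step 3: [beta@0] (let x = (\u.3) in 7)
step 4: [let@root] 7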